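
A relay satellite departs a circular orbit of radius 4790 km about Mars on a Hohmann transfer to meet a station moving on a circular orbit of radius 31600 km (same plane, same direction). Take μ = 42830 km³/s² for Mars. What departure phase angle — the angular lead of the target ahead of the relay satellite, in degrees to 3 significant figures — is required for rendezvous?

Semi-major axis of the transfer orbit: a_t = (4790 + 31600)/2 = 18195 km.
The half-period of the transfer ellipse is t = π√(a_t³/μ) = 37257 s.
Target angular speed ω₂ = √(μ/r₂³) = 3.6842×10^-5 rad/s.
Angle swept by the target during transfer: ω₂·t = 1.3726 rad = 78.64°.
The relay satellite traverses 180° on the transfer ellipse, so the target must lead by 180° − 78.64° = 101°.

φ = 101°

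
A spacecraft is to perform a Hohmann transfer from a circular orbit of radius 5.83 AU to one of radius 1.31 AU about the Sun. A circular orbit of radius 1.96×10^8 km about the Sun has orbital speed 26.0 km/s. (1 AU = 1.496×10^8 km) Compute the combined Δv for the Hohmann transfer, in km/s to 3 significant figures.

From the circular-orbit relation v² = μ/r at r = 1.96×10^8 km: μ = v²r = (26.0)² × 1.96×10^8 = 1.32496×10^11 km³/s².
In km: r₁ = 5.83 × 1.496×10^8 = 8.72168×10^8 km; r₂ = 1.31 × 1.496×10^8 = 1.95976×10^8 km.
Transfer-ellipse semi-major axis a_t = (r₁ + r₂)/2 = (8.72168×10^8 + 1.95976×10^8)/2 = 5.34072×10^8 km.
Circular speed at r₁: v₁ = √(μ/r₁) = √(1.32496×10^11/8.72168×10^8) = 12.32541 km/s.
Transfer-orbit speed at r₁ (vis-viva equation): v_a = √[μ(2/r₁ − 1/a_t)] = 7.466256 km/s.
First burn Δv₁ = |v_a − v₁| = 4.8592 km/s.
At r₂, v₂ = √(μ/r₂) = 26.0016 km/s.
Transfer-orbit speed at r₂: v_p = √[μ(2/r₂ − 1/a_t)] = 33.2277 km/s.
Second burn Δv₂ = |v₂ − v_p| = 7.2261 km/s.
Δv = Δv₁ + Δv₂ = 4.8592 + 7.2261 = 12.09 km/s.

Δv = 12.1 km/s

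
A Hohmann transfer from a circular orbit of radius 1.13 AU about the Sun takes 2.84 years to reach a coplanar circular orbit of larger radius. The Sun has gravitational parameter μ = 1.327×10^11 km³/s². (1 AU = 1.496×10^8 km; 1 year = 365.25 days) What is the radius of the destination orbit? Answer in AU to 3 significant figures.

In km: r₁ = 1.13 × 1.496×10^8 = 1.69048×10^8 km.
Transfer time t = 2.84 years × 365.25 × 86400 s = 8.9623584×10^7 s, and t = π√(a_t³/μ).
So a_t = (μ t²/π²)^(1/3) = (1.327×10^11 × (8.9623584×10^7)² / π²)^(1/3) = 4.7622×10^8 km.
Since a_t = (r₁ + r₂)/2, r₂ = 2a_t − r₁ = 2×4.7622×10^8 − 1.69048×10^8 = 7.83392×10^8 km.
In AU: r₂ = 7.83392×10^8 / 1.496×10^8 = 5.24 AU.

r₂ = 5.24 AU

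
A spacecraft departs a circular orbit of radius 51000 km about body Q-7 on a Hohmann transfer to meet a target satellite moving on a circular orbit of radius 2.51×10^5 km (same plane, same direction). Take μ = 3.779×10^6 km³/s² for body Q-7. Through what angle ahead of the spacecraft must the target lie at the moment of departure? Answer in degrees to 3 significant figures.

Semi-major axis of the transfer orbit: a_t = (51000 + 2.510×10^5)/2 = 1.510×10^5 km.
Transfer time t = π√(a_t³/μ) = 94826 s.
Target angular speed ω₂ = √(μ/r₂³) = 1.5459×10^-5 rad/s.
Angle swept by the target during transfer: ω₂·t = 1.4659 rad = 83.99°.
Arrival is 180° from departure on the ellipse, so φ = 180° − 83.99° = 96.0°.

φ = 96.0°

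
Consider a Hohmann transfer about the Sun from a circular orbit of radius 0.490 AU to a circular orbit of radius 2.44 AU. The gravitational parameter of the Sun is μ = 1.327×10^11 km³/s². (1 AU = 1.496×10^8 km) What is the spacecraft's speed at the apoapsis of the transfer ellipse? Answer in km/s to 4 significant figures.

v = 11.03 km/s

In km: r₁ = 0.490 × 1.496×10^8 = 7.3304×10^7 km; r₂ = 2.44 × 1.496×10^8 = 3.65024×10^8 km.
Semi-major axis of the transfer orbit: a_t = (7.3304×10^7 + 3.65024×10^8)/2 = 2.19164×10^8 km.
At apoapsis, r = 3.65024×10^8 km.
From the vis-viva equation, v = √[μ(2/r − 1/a_t)] = 11.03 km/s.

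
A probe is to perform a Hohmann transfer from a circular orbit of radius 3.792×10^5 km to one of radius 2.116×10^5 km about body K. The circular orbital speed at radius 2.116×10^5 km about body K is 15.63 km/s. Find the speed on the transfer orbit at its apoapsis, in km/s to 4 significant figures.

From the circular-orbit relation v² = μ/r at r = 2.116×10^5 km: μ = v²r = (15.63)² × 2.116×10^5 = 5.16932×10^7 km³/s².
Transfer-ellipse semi-major axis a_t = (r₁ + r₂)/2 = (3.792×10^5 + 2.116×10^5)/2 = 2.954×10^5 km.
The apoapsis of the transfer ellipse is at r = 3.792×10^5 km.
Vis-viva: v = √[μ(2/r − 1/a_t)] = √[5.16932×10^7 × (2/3.792×10^5 − 1/2.954×10^5)] = 9.882 km/s.

v = 9.882 km/s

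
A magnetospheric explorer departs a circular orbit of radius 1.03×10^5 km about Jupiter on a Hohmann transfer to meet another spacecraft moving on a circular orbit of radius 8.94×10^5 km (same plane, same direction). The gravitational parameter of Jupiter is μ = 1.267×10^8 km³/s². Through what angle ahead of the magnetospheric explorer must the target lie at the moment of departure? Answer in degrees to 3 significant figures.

Transfer-ellipse semi-major axis a_t = (r₁ + r₂)/2 = (1.030×10^5 + 8.940×10^5)/2 = 4.985×10^5 km.
Transfer time t = π√(a_t³/μ) = 98233 s.
Target angular speed ω₂ = √(μ/r₂³) = 1.3316×10^-5 rad/s.
Angle swept by the target during transfer: ω₂·t = 1.3081 rad = 74.95°.
Arrival is 180° from departure on the ellipse, so φ = 180° − 74.95° = 105°.

φ = 105°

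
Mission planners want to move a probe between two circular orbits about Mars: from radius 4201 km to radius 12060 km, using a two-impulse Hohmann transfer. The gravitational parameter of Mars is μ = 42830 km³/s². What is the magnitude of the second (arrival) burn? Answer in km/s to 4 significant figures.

Transfer-ellipse semi-major axis a_t = (r₁ + r₂)/2 = (4201 + 12060)/2 = 8130.5 km.
Circular speed at r = 12060 km: v_c = √(μ/r) = 1.8845 km/s.
Vis-viva on the transfer ellipse at r = 12060 km gives v_t = √[μ(2/r − 1/a_t)] = 1.3546 km/s.
Δv₂ = |v_t − v_c| = |1.3546 − 1.8845| = 0.5299 km/s.

Δv₂ = 0.5299 km/s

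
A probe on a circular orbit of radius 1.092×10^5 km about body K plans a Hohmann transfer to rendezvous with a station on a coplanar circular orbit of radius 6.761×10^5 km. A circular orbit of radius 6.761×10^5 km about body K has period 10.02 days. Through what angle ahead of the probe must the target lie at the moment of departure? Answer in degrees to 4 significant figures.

From Kepler's third law T² = 4π²r³/μ at r = 6.761×10^5 km, T = 10.02 days = 10.02 × 86400 s = 8.65728×10^5 s: μ = 4π²r³/T² = 1.62791×10^7 km³/s².
Transfer-ellipse semi-major axis a_t = (r₁ + r₂)/2 = (1.092×10^5 + 6.761×10^5)/2 = 3.9265×10^5 km.
The half-period of the transfer ellipse is t = π√(a_t³/μ) = 1.9158×10^5 s.
Target angular speed ω₂ = √(μ/r₂³) = 7.2577×10^-6 rad/s.
Angle swept by the target during transfer: ω₂·t = 1.3904 rad = 79.66°.
Arrival is 180° from departure on the ellipse, so φ = 180° − 79.66° = 100.3°.

φ = 100.3°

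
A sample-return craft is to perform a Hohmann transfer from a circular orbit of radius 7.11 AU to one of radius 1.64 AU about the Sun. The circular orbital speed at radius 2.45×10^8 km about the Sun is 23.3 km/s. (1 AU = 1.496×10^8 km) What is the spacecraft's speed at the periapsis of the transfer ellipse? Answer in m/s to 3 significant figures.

v = 29700 m/s

From the circular-orbit relation v² = μ/r at r = 2.45×10^8 km: μ = v²r = (23.3)² × 2.45×10^8 = 1.33008×10^11 km³/s².
In km: r₁ = 7.11 × 1.496×10^8 = 1.063656×10^9 km; r₂ = 1.64 × 1.496×10^8 = 2.45344×10^8 km.
The Hohmann ellipse has a_t = (r₁ + r₂)/2 = 6.545×10^8 km.
At periapsis, r = 2.45344×10^8 km.
Applying v² = μ(2/r − 1/a_t): v = 29.68 km/s.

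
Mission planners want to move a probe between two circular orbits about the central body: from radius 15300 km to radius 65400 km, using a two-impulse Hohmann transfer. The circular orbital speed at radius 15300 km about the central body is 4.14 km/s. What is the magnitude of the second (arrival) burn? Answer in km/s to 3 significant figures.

From the circular-orbit relation v² = μ/r at r = 15300 km: μ = v²r = (4.14)² × 15300 = 2.62236×10^5 km³/s².
The Hohmann ellipse has a_t = (r₁ + r₂)/2 = 40350 km.
Circular speed at r = 65400 km: v_c = √(μ/r) = 2.00243 km/s.
Vis-viva on the transfer ellipse at r = 65400 km gives v_t = √[μ(2/r − 1/a_t)] = 1.23305 km/s.
Δv₂ = |v_t − v_c| = |1.23305 − 2.00243| = 0.7694 km/s.

Δv₂ = 0.769 km/s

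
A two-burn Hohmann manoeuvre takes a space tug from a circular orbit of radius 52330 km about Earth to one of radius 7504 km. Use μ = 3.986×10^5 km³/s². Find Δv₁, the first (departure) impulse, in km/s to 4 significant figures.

The Hohmann ellipse has a_t = (r₁ + r₂)/2 = 29917 km.
On the circular orbit at r = 52330 km, v_c = √(μ/r) = 2.760 km/s.
Vis-viva on the transfer ellipse at r = 52330 km gives v_t = √[μ(2/r − 1/a_t)] = 1.382 km/s.
Δv₁ = |v_t − v_c| = |1.382 − 2.760| = 1.378 km/s.

Δv₁ = 1.378 km/s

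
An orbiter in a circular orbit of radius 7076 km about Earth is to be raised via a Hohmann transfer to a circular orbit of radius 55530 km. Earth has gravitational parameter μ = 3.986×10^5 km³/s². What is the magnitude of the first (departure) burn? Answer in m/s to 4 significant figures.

Δv₁ = 2491 m/s

Semi-major axis of the transfer orbit: a_t = (7076 + 55530)/2 = 31303 km.
Circular speed at r = 7076 km: v_c = √(μ/r) = 7.505 km/s.
Transfer-orbit speed at the same r (vis-viva, a = a_t): v_t = √[μ(2/r − 1/a_t)] = 9.996 km/s.
Δv₁ = |v_t − v_c| = |9.996 − 7.505| = 2.491 km/s.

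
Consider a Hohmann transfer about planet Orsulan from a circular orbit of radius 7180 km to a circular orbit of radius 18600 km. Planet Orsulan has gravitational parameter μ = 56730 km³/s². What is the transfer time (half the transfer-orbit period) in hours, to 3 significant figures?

Transfer-ellipse semi-major axis a_t = (r₁ + r₂)/2 = (7180 + 18600)/2 = 12890 km.
By Kepler's third law the transfer-orbit period is T = 2π√(a_t³/μ), so t = T/2 = 19300 s.
Converting: 19300 s ÷ 3600 s/hour = 5.36 hours.

t = 5.36 hours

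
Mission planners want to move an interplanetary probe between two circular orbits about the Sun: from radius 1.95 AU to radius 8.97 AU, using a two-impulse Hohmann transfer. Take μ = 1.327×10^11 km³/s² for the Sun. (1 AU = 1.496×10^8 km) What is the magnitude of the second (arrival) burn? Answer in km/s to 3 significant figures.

In km: r₁ = 1.95 × 1.496×10^8 = 2.9172×10^8 km; r₂ = 8.97 × 1.496×10^8 = 1.341912×10^9 km.
Transfer-ellipse semi-major axis a_t = (r₁ + r₂)/2 = (2.9172×10^8 + 1.341912×10^9)/2 = 8.16816×10^8 km.
On the circular orbit at r = 1.341912×10^9 km, v_c = √(μ/r) = 9.944 km/s.
Vis-viva on the transfer ellipse at r = 1.341912×10^9 km gives v_t = √[μ(2/r − 1/a_t)] = 5.943 km/s.
Δv₂ = |v_t − v_c| = |5.943 − 9.944| = 4.001 km/s.

Δv₂ = 4.00 km/s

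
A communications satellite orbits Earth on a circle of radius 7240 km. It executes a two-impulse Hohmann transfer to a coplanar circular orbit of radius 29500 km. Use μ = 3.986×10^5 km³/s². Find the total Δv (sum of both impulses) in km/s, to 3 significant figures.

Δv = 3.35 km/s

Semi-major axis of the transfer orbit: a_t = (7240 + 29500)/2 = 18370 km.
Circular speed at r₁: v₁ = √(μ/r₁) = √(3.986×10^5/7240) = 7.420 km/s.
On the transfer ellipse at r₁, vis-viva gives v_p = √[μ(2/r₁ − 1/a_t)] = 9.403 km/s.
First burn Δv₁ = |v_p − v₁| = 1.983 km/s.
Circular speed at r₂: v₂ = √(μ/r₂) = 3.676 km/s.
Transfer-orbit speed at r₂: v_a = √[μ(2/r₂ − 1/a_t)] = 2.308 km/s.
Second burn Δv₂ = |v₂ − v_a| = 1.368 km/s.
Total Δv = Δv₁ + Δv₂ = 3.351 km/s.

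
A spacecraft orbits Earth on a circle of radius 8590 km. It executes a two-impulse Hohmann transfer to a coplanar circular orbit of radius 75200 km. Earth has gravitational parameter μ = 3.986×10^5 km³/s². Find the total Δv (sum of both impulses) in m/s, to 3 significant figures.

Transfer-ellipse semi-major axis a_t = (r₁ + r₂)/2 = (8590 + 75200)/2 = 41895 km.
At r₁ the circular-orbit speed is v₁ = √(μ/r₁) = 6.812 km/s.
On the transfer ellipse at r₁, v² = μ(2/r − 1/a) gives v_p = √[μ(2/r₁ − 1/a_t)] = 9.126 km/s.
First burn Δv₁ = |v_p − v₁| = 2.314 km/s.
At r₂, v₂ = √(μ/r₂) = 2.302 km/s.
Transfer-orbit speed at r₂: v_a = √[μ(2/r₂ − 1/a_t)] = 1.042 km/s.
Second burn Δv₂ = |v₂ − v_a| = 1.260 km/s.
Δv = Δv₁ + Δv₂ = 2.314 + 1.260 = 3.574 km/s.

Δv = 3570 m/s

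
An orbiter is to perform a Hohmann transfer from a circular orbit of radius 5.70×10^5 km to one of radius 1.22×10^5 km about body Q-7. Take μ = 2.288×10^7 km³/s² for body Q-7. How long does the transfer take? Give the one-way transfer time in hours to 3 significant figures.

t = 37.1 hours

Transfer-ellipse semi-major axis a_t = (r₁ + r₂)/2 = (5.700×10^5 + 1.220×10^5)/2 = 3.460×10^5 km.
Half the transfer-orbit period gives t = π√(a_t³/μ) = 1.337×10^5 s.
Converting: 1.337×10^5 s ÷ 3600 s/hour = 37.1 hours.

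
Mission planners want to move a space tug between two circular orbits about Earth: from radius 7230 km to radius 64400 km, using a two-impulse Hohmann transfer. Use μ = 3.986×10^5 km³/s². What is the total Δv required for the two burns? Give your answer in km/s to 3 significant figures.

Δv = 3.90 km/s

The Hohmann ellipse has a_t = (r₁ + r₂)/2 = 35815 km.
At r₁ the circular-orbit speed is v₁ = √(μ/r₁) = 7.425 km/s.
On the transfer ellipse at r₁, vis-viva gives v_p = √[μ(2/r₁ − 1/a_t)] = 9.957 km/s.
First burn Δv₁ = |v_p − v₁| = 2.532 km/s.
At r₂, v₂ = √(μ/r₂) = 2.488 km/s.
Transfer-orbit speed at r₂: v_a = √[μ(2/r₂ − 1/a_t)] = 1.118 km/s.
Second burn Δv₂ = |v₂ − v_a| = 1.370 km/s.
Total Δv = Δv₁ + Δv₂ = 3.902 km/s.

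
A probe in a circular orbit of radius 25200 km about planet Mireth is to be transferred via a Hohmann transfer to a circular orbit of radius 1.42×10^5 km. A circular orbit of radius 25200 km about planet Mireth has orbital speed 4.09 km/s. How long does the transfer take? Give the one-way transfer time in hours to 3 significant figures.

From the circular-orbit relation v² = μ/r at r = 25200 km: μ = v²r = (4.09)² × 25200 = 4.21548×10^5 km³/s².
The Hohmann ellipse has a_t = (r₁ + r₂)/2 = 83600 km.
Transfer time t = π√(a_t³/μ) = π√((83600)³ / 4.21548×10^5) = 1.170×10^5 s.
Converting: 1.170×10^5 s ÷ 3600 s/hour = 32.5 hours.

t = 32.5 hours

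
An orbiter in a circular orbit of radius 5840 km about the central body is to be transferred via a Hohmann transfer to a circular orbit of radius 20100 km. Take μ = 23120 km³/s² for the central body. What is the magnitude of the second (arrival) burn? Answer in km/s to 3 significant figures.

Δv₂ = 0.353 km/s

Semi-major axis of the transfer orbit: a_t = (5840 + 20100)/2 = 12970 km.
On the circular orbit at r = 20100 km, v_c = √(μ/r) = 1.0725 km/s.
Vis-viva on the transfer ellipse at r = 20100 km gives v_t = √[μ(2/r − 1/a_t)] = 0.71967 km/s.
Δv₂ = |v_t − v_c| = |0.71967 − 1.0725| = 0.3528 km/s.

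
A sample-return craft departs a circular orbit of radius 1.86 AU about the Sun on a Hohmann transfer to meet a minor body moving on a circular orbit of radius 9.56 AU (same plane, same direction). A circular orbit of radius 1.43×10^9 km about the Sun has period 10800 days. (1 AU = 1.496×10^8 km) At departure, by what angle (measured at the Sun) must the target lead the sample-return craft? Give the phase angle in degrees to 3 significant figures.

φ = 96.9°

From Kepler's third law T² = 4π²r³/μ at r = 1.43×10^9 km, T = 10800 days = 10800 × 86400 s = 9.3312×10^8 s: μ = 4π²r³/T² = 1.32585×10^11 km³/s².
In km: r₁ = 1.86 × 1.496×10^8 = 2.78256×10^8 km; r₂ = 9.56 × 1.496×10^8 = 1.430176×10^9 km.
Transfer-ellipse semi-major axis a_t = (r₁ + r₂)/2 = (2.78256×10^8 + 1.430176×10^9)/2 = 8.54216×10^8 km.
Transfer time t = π√(a_t³/μ) = 2.15405×10^8 s.
The target's mean motion on its circular orbit is ω₂ = √(μ/r₂³) = 6.73228×10^-9 rad/s.
Angle swept by the target during transfer: ω₂·t = 1.4502 rad = 83.09°.
Arrival is 180° from departure on the ellipse, so φ = 180° − 83.09° = 96.9°.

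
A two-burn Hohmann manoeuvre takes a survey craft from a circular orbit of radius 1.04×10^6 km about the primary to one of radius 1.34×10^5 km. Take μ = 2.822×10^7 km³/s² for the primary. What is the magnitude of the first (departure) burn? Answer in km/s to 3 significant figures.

Δv₁ = 2.72 km/s

Transfer-ellipse semi-major axis a_t = (r₁ + r₂)/2 = (1.040×10^6 + 1.340×10^5)/2 = 5.870×10^5 km.
Circular speed at r = 1.040×10^6 km: v_c = √(μ/r) = 5.209 km/s.
Transfer-orbit speed at the same r (vis-viva, a = a_t): v_t = √[μ(2/r − 1/a_t)] = 2.489 km/s.
Δv₁ = |v_t − v_c| = |2.489 − 5.209| = 2.720 km/s.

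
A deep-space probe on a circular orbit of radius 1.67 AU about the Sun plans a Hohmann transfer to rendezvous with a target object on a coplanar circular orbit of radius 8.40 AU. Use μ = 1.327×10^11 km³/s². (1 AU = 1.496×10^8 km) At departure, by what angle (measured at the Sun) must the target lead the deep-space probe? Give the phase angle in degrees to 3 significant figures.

φ = 96.5°

In km: r₁ = 1.67 × 1.496×10^8 = 2.49832×10^8 km; r₂ = 8.40 × 1.496×10^8 = 1.25664×10^9 km.
Transfer-ellipse semi-major axis a_t = (r₁ + r₂)/2 = (2.49832×10^8 + 1.25664×10^9)/2 = 7.53236×10^8 km.
The half-period of the transfer ellipse is t = π√(a_t³/μ) = 1.7828×10^8 s.
The target's mean motion on its circular orbit is ω₂ = √(μ/r₂³) = 8.1775×10^-9 rad/s.
Angle swept by the target during transfer: ω₂·t = 1.4579 rad = 83.53°.
Arrival is 180° from departure on the ellipse, so φ = 180° − 83.53° = 96.5°.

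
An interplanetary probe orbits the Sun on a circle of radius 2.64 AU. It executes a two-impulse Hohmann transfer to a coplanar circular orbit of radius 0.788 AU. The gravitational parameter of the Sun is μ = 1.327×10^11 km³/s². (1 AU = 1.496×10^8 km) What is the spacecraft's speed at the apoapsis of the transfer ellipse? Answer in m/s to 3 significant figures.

In km: r₁ = 2.64 × 1.496×10^8 = 3.94944×10^8 km; r₂ = 0.788 × 1.496×10^8 = 1.178848×10^8 km.
The Hohmann ellipse has a_t = (r₁ + r₂)/2 = 2.564144×10^8 km.
The apoapsis of the transfer ellipse is at r = 3.94944×10^8 km.
Applying v² = μ(2/r − 1/a_t): v = 12.43 km/s.

v = 12400 m/s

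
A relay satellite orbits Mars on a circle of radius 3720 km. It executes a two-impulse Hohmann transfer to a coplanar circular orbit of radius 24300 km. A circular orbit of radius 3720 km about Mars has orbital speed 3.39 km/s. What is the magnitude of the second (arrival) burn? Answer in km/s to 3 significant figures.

From the circular-orbit relation v² = μ/r at r = 3720 km: μ = v²r = (3.39)² × 3720 = 42750.6 km³/s².
Semi-major axis of the transfer orbit: a_t = (3720 + 24300)/2 = 14010 km.
On the circular orbit at r = 24300 km, v_c = √(μ/r) = 1.3264 km/s.
Vis-viva on the transfer ellipse at r = 24300 km gives v_t = √[μ(2/r − 1/a_t)] = 0.68347 km/s.
Δv₂ = |v_t − v_c| = |0.68347 − 1.3264| = 0.6429 km/s.

Δv₂ = 0.643 km/s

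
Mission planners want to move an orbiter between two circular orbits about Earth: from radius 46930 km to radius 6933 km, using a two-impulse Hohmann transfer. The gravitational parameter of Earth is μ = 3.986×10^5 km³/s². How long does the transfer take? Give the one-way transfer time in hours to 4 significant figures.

The Hohmann ellipse has a_t = (r₁ + r₂)/2 = 26931.5 km.
By Kepler's third law the transfer-orbit period is T = 2π√(a_t³/μ), so t = T/2 = 21992 s.
Converting: 21992 s ÷ 3600 s/hour = 6.109 hours.

t = 6.109 hours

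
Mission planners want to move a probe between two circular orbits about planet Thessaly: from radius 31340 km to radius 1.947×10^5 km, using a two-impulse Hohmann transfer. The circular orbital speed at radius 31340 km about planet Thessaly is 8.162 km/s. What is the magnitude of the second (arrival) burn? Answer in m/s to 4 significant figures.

From the circular-orbit relation v² = μ/r at r = 31340 km: μ = v²r = (8.162)² × 31340 = 2.08782×10^6 km³/s².
The Hohmann ellipse has a_t = (r₁ + r₂)/2 = 1.1302×10^5 km.
On the circular orbit at r = 1.947×10^5 km, v_c = √(μ/r) = 3.2746 km/s.
Transfer-orbit speed at the same r (vis-viva, a = a_t): v_t = √[μ(2/r − 1/a_t)] = 1.7244 km/s.
Δv₂ = |v_t − v_c| = |1.7244 − 3.2746| = 1.550 km/s.

Δv₂ = 1550 m/s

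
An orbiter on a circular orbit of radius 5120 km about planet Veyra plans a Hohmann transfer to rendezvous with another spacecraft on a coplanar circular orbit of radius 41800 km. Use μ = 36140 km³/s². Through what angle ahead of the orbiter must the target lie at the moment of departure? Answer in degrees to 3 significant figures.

The Hohmann ellipse has a_t = (r₁ + r₂)/2 = 23460 km.
Transfer time t = π√(a_t³/μ) = 59381 s.
Target angular speed ω₂ = √(μ/r₂³) = 2.2245×10^-5 rad/s.
Angle swept by the target during transfer: ω₂·t = 1.3209 rad = 75.68°.
The orbiter traverses 180° on the transfer ellipse, so the target must lead by 180° − 75.68° = 104°.

φ = 104°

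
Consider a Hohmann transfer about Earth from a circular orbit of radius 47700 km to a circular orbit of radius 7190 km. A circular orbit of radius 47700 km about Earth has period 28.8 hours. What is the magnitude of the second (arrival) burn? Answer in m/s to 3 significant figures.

From Kepler's third law T² = 4π²r³/μ at r = 47700 km, T = 28.8 hours = 28.8 × 3600 s = 1.0368×10^5 s: μ = 4π²r³/T² = 3.98589×10^5 km³/s².
Semi-major axis of the transfer orbit: a_t = (47700 + 7190)/2 = 27445 km.
Circular speed at r = 7190 km: v_c = √(μ/r) = 7.446 km/s.
Vis-viva on the transfer ellipse at r = 7190 km gives v_t = √[μ(2/r − 1/a_t)] = 9.816 km/s.
Δv₂ = |v_t − v_c| = |9.816 − 7.446| = 2.370 km/s.

Δv₂ = 2370 m/s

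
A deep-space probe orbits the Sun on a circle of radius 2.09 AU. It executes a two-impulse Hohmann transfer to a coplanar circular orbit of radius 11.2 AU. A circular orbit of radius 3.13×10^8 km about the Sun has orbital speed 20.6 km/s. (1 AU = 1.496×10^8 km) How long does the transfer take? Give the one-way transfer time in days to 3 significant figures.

t = 3130 days

From the circular-orbit relation v² = μ/r at r = 3.13×10^8 km: μ = v²r = (20.6)² × 3.13×10^8 = 1.32825×10^11 km³/s².
In km: r₁ = 2.09 × 1.496×10^8 = 3.12664×10^8 km; r₂ = 11.2 × 1.496×10^8 = 1.67552×10^9 km.
The Hohmann ellipse has a_t = (r₁ + r₂)/2 = 9.94092×10^8 km.
By Kepler's third law the transfer-orbit period is T = 2π√(a_t³/μ), so t = T/2 = 2.702×10^8 s.
Converting: 2.702×10^8 s ÷ 86400 s/day = 3130 days.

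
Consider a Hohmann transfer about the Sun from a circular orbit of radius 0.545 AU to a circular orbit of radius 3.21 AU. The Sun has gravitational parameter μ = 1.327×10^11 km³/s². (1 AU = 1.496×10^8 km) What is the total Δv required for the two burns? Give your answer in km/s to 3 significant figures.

In km: r₁ = 0.545 × 1.496×10^8 = 8.1532×10^7 km; r₂ = 3.21 × 1.496×10^8 = 4.80216×10^8 km.
Transfer-ellipse semi-major axis a_t = (r₁ + r₂)/2 = (8.1532×10^7 + 4.80216×10^8)/2 = 2.80874×10^8 km.
At r₁ the circular-orbit speed is v₁ = √(μ/r₁) = 40.34 km/s.
Transfer-orbit speed at r₁ (vis-viva): v_p = √[μ(2/r₁ − 1/a_t)] = 52.75 km/s.
First burn Δv₁ = |v_p − v₁| = 12.41 km/s.
At r₂, v₂ = √(μ/r₂) = 16.623 km/s.
Transfer-orbit speed at r₂: v_a = √[μ(2/r₂ − 1/a_t)] = 8.9562 km/s.
Second burn Δv₂ = |v₂ − v_a| = 7.667 km/s.
Total Δv = Δv₁ + Δv₂ = 20.08 km/s.

Δv = 20.1 km/s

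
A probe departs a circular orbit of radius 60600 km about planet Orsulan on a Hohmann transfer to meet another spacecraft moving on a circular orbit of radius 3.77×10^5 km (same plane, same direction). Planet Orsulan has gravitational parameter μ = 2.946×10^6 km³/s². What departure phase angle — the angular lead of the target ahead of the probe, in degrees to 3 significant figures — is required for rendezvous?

Semi-major axis of the transfer orbit: a_t = (60600 + 3.770×10^5)/2 = 2.188×10^5 km.
Transfer time t = π√(a_t³/μ) = 1.873288×10^5 s.
Target angular speed ω₂ = √(μ/r₂³) = 7.414884×10^-6 rad/s.
Angle swept by the target during transfer: ω₂·t = 1.389021 rad = 79.59°.
The probe traverses 180° on the transfer ellipse, so the target must lead by 180° − 79.59° = 100°.

φ = 100°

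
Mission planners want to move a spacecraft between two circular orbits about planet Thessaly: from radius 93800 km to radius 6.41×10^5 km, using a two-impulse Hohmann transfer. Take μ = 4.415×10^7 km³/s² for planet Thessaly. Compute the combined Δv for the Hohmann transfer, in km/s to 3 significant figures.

Δv = 11.1 km/s

Transfer-ellipse semi-major axis a_t = (r₁ + r₂)/2 = (93800 + 6.410×10^5)/2 = 3.674×10^5 km.
At r₁ the circular-orbit speed is v₁ = √(μ/r₁) = 21.6952 km/s.
On the transfer ellipse at r₁, v² = μ(2/r − 1/a) gives v_p = √[μ(2/r₁ − 1/a_t)] = 28.6565 km/s.
First burn Δv₁ = |v_p − v₁| = 6.961 km/s.
At r₂, v₂ = √(μ/r₂) = 8.299 km/s.
Transfer-orbit speed at r₂: v_a = √[μ(2/r₂ − 1/a_t)] = 4.193 km/s.
Second burn Δv₂ = |v₂ − v_a| = 4.106 km/s.
Δv = Δv₁ + Δv₂ = 6.961 + 4.106 = 11.07 km/s.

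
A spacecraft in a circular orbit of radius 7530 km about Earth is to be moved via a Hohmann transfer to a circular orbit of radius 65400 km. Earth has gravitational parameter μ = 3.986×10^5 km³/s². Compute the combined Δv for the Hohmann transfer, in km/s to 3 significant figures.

Δv = 3.81 km/s

Transfer-ellipse semi-major axis a_t = (r₁ + r₂)/2 = (7530 + 65400)/2 = 36465 km.
At r₁ the circular-orbit speed is v₁ = √(μ/r₁) = 7.276 km/s.
On the transfer ellipse at r₁, vis-viva equation gives v_p = √[μ(2/r₁ − 1/a_t)] = 9.744 km/s.
First burn Δv₁ = |v_p − v₁| = 2.468 km/s.
At r₂, v₂ = √(μ/r₂) = 2.469 km/s.
Transfer-orbit speed at r₂: v_a = √[μ(2/r₂ − 1/a_t)] = 1.122 km/s.
Second burn Δv₂ = |v₂ − v_a| = 1.347 km/s.
Δv = Δv₁ + Δv₂ = 2.468 + 1.347 = 3.815 km/s.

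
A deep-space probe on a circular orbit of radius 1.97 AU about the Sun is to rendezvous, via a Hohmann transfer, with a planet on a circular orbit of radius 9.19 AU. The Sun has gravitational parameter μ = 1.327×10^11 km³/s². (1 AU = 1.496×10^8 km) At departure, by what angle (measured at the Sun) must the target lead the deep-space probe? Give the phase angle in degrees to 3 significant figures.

φ = 94.8°

In km: r₁ = 1.97 × 1.496×10^8 = 2.94712×10^8 km; r₂ = 9.19 × 1.496×10^8 = 1.374824×10^9 km.
Semi-major axis of the transfer orbit: a_t = (2.94712×10^8 + 1.374824×10^9)/2 = 8.34768×10^8 km.
Transfer time t = π√(a_t³/μ) = 2.080×10^8 s.
The target's mean motion on its circular orbit is ω₂ = √(μ/r₂³) = 7.146×10^-9 rad/s.
Angle swept by the target during transfer: ω₂·t = 1.4864 rad = 85.16°.
The deep-space probe traverses 180° on the transfer ellipse, so the target must lead by 180° − 85.16° = 94.8°.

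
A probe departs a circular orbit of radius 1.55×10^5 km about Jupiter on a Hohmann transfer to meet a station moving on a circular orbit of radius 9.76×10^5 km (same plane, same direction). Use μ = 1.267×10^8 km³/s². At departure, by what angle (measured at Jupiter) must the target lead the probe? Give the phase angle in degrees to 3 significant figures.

The Hohmann ellipse has a_t = (r₁ + r₂)/2 = 5.655×10^5 km.
The half-period of the transfer ellipse is t = π√(a_t³/μ) = 1.1869×10^5 s.
Target angular speed ω₂ = √(μ/r₂³) = 1.1674×10^-5 rad/s.
Angle swept by the target during transfer: ω₂·t = 1.3856 rad = 79.39°.
Arrival is 180° from departure on the ellipse, so φ = 180° − 79.39° = 101°.

φ = 101°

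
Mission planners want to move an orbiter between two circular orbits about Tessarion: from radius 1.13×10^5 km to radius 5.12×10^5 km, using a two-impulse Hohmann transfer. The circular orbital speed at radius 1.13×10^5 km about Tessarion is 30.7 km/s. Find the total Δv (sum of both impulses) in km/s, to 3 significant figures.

Δv = 14.3 km/s

From the circular-orbit relation v² = μ/r at r = 1.13×10^5 km: μ = v²r = (30.7)² × 1.13×10^5 = 1.06501×10^8 km³/s².
Semi-major axis of the transfer orbit: a_t = (1.130×10^5 + 5.120×10^5)/2 = 3.125×10^5 km.
At r₁ the circular-orbit speed is v₁ = √(μ/r₁) = 30.700 km/s.
On the transfer ellipse at r₁, vis-viva equation gives v_p = √[μ(2/r₁ − 1/a_t)] = 39.296 km/s.
First burn Δv₁ = |v_p − v₁| = 8.596 km/s.
At r₂, v₂ = √(μ/r₂) = 14.423 km/s.
Transfer-orbit speed at r₂: v_a = √[μ(2/r₂ − 1/a_t)] = 8.6728 km/s.
Second burn Δv₂ = |v₂ − v_a| = 5.750 km/s.
Total Δv = Δv₁ + Δv₂ = 14.35 km/s.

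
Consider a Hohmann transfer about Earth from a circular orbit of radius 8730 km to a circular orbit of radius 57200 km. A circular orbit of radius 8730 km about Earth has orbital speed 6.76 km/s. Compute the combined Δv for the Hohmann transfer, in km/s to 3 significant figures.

Δv = 3.43 km/s

From the circular-orbit relation v² = μ/r at r = 8730 km: μ = v²r = (6.76)² × 8730 = 3.98940×10^5 km³/s².
Semi-major axis of the transfer orbit: a_t = (8730 + 57200)/2 = 32965 km.
At r₁ the circular-orbit speed is v₁ = √(μ/r₁) = 6.760 km/s.
Transfer-orbit speed at r₁ (v² = μ(2/r − 1/a)): v_p = √[μ(2/r₁ − 1/a_t)] = 8.905 km/s.
First burn Δv₁ = |v_p − v₁| = 2.145 km/s.
At r₂, v₂ = √(μ/r₂) = 2.641 km/s.
Transfer-orbit speed at r₂: v_a = √[μ(2/r₂ − 1/a_t)] = 1.359 km/s.
Second burn Δv₂ = |v₂ − v_a| = 1.282 km/s.
Total Δv = Δv₁ + Δv₂ = 3.427 km/s.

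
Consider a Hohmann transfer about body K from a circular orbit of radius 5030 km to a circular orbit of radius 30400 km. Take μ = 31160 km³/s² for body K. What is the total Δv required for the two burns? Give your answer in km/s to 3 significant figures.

Semi-major axis of the transfer orbit: a_t = (5030 + 30400)/2 = 17715 km.
Circular speed at r₁: v₁ = √(μ/r₁) = √(31160/5030) = 2.48894 km/s.
Transfer-orbit speed at r₁ (v² = μ(2/r − 1/a)): v_p = √[μ(2/r₁ − 1/a_t)] = 3.26048 km/s.
First burn Δv₁ = |v_p − v₁| = 0.7715 km/s.
At r₂, v₂ = √(μ/r₂) = 1.0124 km/s.
Transfer-orbit speed at r₂: v_a = √[μ(2/r₂ − 1/a_t)] = 0.53948 km/s.
Second burn Δv₂ = |v₂ − v_a| = 0.4729 km/s.
Δv = Δv₁ + Δv₂ = 0.7715 + 0.4729 = 1.244 km/s.

Δv = 1.24 km/s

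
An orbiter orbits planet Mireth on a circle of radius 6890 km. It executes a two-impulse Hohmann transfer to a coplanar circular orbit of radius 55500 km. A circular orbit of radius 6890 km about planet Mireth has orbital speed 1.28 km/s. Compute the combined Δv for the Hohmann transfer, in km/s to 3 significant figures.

Δv = 0.666 km/s

From the circular-orbit relation v² = μ/r at r = 6890 km: μ = v²r = (1.28)² × 6890 = 11288.6 km³/s².
Transfer-ellipse semi-major axis a_t = (r₁ + r₂)/2 = (6890 + 55500)/2 = 31195 km.
Circular speed at r₁: v₁ = √(μ/r₁) = √(11288.6/6890) = 1.28000 km/s.
Transfer-orbit speed at r₁ (v² = μ(2/r − 1/a)): v_p = √[μ(2/r₁ − 1/a_t)] = 1.70732 km/s.
First burn Δv₁ = |v_p − v₁| = 0.42732 km/s.
At r₂, v₂ = √(μ/r₂) = 0.450996 km/s.
Transfer-orbit speed at r₂: v_a = √[μ(2/r₂ − 1/a_t)] = 0.211953 km/s.
Second burn Δv₂ = |v₂ − v_a| = 0.23904 km/s.
Δv = Δv₁ + Δv₂ = 0.42732 + 0.23904 = 0.6664 km/s.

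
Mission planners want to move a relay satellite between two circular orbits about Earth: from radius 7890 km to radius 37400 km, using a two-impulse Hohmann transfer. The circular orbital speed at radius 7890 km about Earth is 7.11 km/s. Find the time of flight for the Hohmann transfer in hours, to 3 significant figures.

From the circular-orbit relation v² = μ/r at r = 7890 km: μ = v²r = (7.11)² × 7890 = 3.98856×10^5 km³/s².
Transfer-ellipse semi-major axis a_t = (r₁ + r₂)/2 = (7890 + 37400)/2 = 22645 km.
By Kepler's third law the transfer-orbit period is T = 2π√(a_t³/μ), so t = T/2 = 16950 s.
Converting: 16950 s ÷ 3600 s/hour = 4.71 hours.

t = 4.71 hours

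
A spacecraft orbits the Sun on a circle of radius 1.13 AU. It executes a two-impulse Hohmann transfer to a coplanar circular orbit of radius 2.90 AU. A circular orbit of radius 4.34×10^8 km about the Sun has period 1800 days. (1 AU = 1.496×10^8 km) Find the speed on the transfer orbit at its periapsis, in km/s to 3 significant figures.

From Kepler's third law T² = 4π²r³/μ at r = 4.34×10^8 km, T = 1800 days = 1800 × 86400 s = 1.5552×10^8 s: μ = 4π²r³/T² = 1.33431×10^11 km³/s².
In km: r₁ = 1.13 × 1.496×10^8 = 1.69048×10^8 km; r₂ = 2.90 × 1.496×10^8 = 4.3384×10^8 km.
Transfer-ellipse semi-major axis a_t = (r₁ + r₂)/2 = (1.69048×10^8 + 4.3384×10^8)/2 = 3.01444×10^8 km.
The periapsis of the transfer ellipse is at r = 1.69048×10^8 km.
Applying v² = μ(2/r − 1/a_t): v = 33.70 km/s.

v = 33.7 km/s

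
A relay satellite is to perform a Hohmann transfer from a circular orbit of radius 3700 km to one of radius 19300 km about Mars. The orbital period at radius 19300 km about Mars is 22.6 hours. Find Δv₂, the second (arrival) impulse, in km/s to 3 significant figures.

Δv₂ = 0.645 km/s

From Kepler's third law T² = 4π²r³/μ at r = 19300 km, T = 22.6 hours = 22.6 × 3600 s = 81360 s: μ = 4π²r³/T² = 42875.6 km³/s².
Transfer-ellipse semi-major axis a_t = (r₁ + r₂)/2 = (3700 + 19300)/2 = 11500 km.
Circular speed at r = 19300 km: v_c = √(μ/r) = 1.49048 km/s.
Vis-viva on the transfer ellipse at r = 19300 km gives v_t = √[μ(2/r − 1/a_t)] = 0.845431 km/s.
Δv₂ = |v_t − v_c| = |0.845431 − 1.49048| = 0.6450 km/s.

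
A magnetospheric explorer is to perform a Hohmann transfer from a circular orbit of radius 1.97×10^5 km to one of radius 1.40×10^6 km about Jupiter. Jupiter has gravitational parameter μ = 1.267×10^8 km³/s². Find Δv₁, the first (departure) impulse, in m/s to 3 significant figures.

Transfer-ellipse semi-major axis a_t = (r₁ + r₂)/2 = (1.970×10^5 + 1.400×10^6)/2 = 7.985×10^5 km.
On the circular orbit at r = 1.970×10^5 km, v_c = √(μ/r) = 25.36 km/s.
Transfer-orbit speed at the same r (vis-viva, a = a_t): v_t = √[μ(2/r − 1/a_t)] = 33.58 km/s.
Δv₁ = |v_t − v_c| = |33.58 − 25.36| = 8.220 km/s.

Δv₁ = 8220 m/s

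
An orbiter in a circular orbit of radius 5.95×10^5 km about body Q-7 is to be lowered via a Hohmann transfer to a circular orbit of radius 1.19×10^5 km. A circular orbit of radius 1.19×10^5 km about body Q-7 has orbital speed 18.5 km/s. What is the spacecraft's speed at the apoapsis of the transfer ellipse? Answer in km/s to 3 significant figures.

v = 4.78 km/s

From the circular-orbit relation v² = μ/r at r = 1.19×10^5 km: μ = v²r = (18.5)² × 1.19×10^5 = 4.07278×10^7 km³/s².
Semi-major axis of the transfer orbit: a_t = (5.950×10^5 + 1.190×10^5)/2 = 3.570×10^5 km.
The apoapsis of the transfer ellipse is at r = 5.950×10^5 km.
Vis-viva: v = √[μ(2/r − 1/a_t)] = √[4.07278×10^7 × (2/5.950×10^5 − 1/3.570×10^5)] = 4.777 km/s.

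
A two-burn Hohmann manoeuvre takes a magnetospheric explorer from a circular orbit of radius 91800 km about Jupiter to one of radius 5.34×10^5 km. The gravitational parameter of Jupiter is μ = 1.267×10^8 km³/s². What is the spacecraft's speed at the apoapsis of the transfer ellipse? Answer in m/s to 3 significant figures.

The Hohmann ellipse has a_t = (r₁ + r₂)/2 = 3.129×10^5 km.
At apoapsis, r = 5.340×10^5 km.
From the vis-viva equation, v = √[μ(2/r − 1/a_t)] = 8.343 km/s.

v = 8340 m/s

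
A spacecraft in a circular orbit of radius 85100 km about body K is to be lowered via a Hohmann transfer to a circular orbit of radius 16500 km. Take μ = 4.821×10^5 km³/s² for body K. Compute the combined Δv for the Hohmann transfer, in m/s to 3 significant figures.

Δv = 2610 m/s

Transfer-ellipse semi-major axis a_t = (r₁ + r₂)/2 = (85100 + 16500)/2 = 50800 km.
Circular speed at r₁: v₁ = √(μ/r₁) = √(4.821×10^5/85100) = 2.38015 km/s.
On the transfer ellipse at r₁, v² = μ(2/r − 1/a) gives v_a = √[μ(2/r₁ − 1/a_t)] = 1.35648 km/s.
First burn Δv₁ = |v_a − v₁| = 1.02367 km/s.
At r₂, v₂ = √(μ/r₂) = 5.405385 km/s.
Transfer-orbit speed at r₂: v_p = √[μ(2/r₂ − 1/a_t)] = 6.996157 km/s.
Second burn Δv₂ = |v₂ − v_p| = 1.59077 km/s.
Δv = Δv₁ + Δv₂ = 1.02367 + 1.59077 = 2.614 km/s.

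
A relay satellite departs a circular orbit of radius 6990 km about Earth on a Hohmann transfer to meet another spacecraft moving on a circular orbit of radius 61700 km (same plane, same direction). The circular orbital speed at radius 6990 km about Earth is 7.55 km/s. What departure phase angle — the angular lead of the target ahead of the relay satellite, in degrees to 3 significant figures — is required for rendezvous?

From the circular-orbit relation v² = μ/r at r = 6990 km: μ = v²r = (7.55)² × 6990 = 3.98447×10^5 km³/s².
The Hohmann ellipse has a_t = (r₁ + r₂)/2 = 34345 km.
The half-period of the transfer ellipse is t = π√(a_t³/μ) = 31678 s.
The target's mean motion on its circular orbit is ω₂ = √(μ/r₂³) = 4.1187×10^-5 rad/s.
Angle swept by the target during transfer: ω₂·t = 1.3047 rad = 74.75°.
The relay satellite traverses 180° on the transfer ellipse, so the target must lead by 180° − 74.75° = 105°.

φ = 105°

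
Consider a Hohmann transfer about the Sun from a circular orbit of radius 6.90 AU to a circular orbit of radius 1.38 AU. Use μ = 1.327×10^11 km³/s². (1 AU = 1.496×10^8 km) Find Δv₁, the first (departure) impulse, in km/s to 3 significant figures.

In km: r₁ = 6.90 × 1.496×10^8 = 1.03224×10^9 km; r₂ = 1.38 × 1.496×10^8 = 2.06448×10^8 km.
Transfer-ellipse semi-major axis a_t = (r₁ + r₂)/2 = (1.03224×10^9 + 2.06448×10^8)/2 = 6.19344×10^8 km.
Circular speed at r = 1.03224×10^9 km: v_c = √(μ/r) = 11.338 km/s.
Vis-viva on the transfer ellipse at r = 1.03224×10^9 km gives v_t = √[μ(2/r − 1/a_t)] = 6.5461 km/s.
Δv₁ = |v_t − v_c| = |6.5461 − 11.338| = 4.792 km/s.

Δv₁ = 4.79 km/s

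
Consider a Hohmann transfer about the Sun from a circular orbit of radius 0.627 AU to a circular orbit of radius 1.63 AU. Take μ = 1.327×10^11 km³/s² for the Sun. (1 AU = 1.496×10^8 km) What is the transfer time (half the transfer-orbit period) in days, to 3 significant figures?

In km: r₁ = 0.627 × 1.496×10^8 = 9.37992×10^7 km; r₂ = 1.63 × 1.496×10^8 = 2.43848×10^8 km.
Semi-major axis of the transfer orbit: a_t = (9.37992×10^7 + 2.43848×10^8)/2 = 1.688236×10^8 km.
Half the transfer-orbit period gives t = π√(a_t³/μ) = 1.892×10^7 s.
Converting: 1.892×10^7 s ÷ 86400 s/day = 219 days.

t = 219 days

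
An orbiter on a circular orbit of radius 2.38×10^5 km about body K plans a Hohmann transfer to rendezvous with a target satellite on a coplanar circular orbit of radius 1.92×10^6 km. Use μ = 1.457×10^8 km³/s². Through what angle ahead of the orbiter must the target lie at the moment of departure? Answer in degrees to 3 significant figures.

φ = 104°

Semi-major axis of the transfer orbit: a_t = (2.380×10^5 + 1.920×10^6)/2 = 1.079×10^6 km.
Transfer time t = π√(a_t³/μ) = 2.9171×10^5 s.
Target angular speed ω₂ = √(μ/r₂³) = 4.5371×10^-6 rad/s.
Angle swept by the target during transfer: ω₂·t = 1.3235 rad = 75.83°.
Arrival is 180° from departure on the ellipse, so φ = 180° − 75.83° = 104°.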